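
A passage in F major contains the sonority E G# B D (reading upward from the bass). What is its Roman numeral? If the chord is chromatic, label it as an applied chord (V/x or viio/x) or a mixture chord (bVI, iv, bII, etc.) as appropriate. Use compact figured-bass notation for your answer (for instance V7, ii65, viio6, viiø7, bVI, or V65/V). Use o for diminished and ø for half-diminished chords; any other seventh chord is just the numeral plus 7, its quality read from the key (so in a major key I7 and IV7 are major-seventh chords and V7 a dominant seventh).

The pitches E-G#-B-D form a dominant seventh chord rooted on E.
E is not a diatonic chord root with this quality in F major, but it lies a perfect fifth above A (iii), so the chord functions as an applied dominant of iii.

V7/iii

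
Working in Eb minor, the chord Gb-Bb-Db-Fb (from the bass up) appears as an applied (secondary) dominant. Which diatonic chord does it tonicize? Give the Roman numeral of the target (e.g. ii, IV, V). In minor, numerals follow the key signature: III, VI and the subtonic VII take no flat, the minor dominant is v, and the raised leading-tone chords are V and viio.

The chord is a dominant seventh chord on Gb.
A dominant resolves down a perfect fifth: Gb → Cb. In Eb minor, Cb is scale degree 6, i.e. VI.

VI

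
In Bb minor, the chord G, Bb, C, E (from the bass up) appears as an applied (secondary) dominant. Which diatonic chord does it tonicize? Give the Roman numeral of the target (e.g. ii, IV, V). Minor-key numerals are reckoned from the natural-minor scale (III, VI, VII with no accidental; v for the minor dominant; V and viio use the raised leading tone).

The chord is a dominant seventh chord on C.
A dominant resolves down a perfect fifth: C → F. In Bb minor, F is scale degree 5, i.e. V.

V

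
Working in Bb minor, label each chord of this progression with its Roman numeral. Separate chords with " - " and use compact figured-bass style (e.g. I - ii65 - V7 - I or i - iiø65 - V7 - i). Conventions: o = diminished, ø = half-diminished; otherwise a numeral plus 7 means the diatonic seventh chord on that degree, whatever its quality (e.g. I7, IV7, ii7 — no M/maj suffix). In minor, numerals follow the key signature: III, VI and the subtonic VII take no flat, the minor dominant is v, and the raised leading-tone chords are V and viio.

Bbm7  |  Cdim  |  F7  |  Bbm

Bbm7 has root Bb, degree 1 in Bb minor, so i7.
Cdim has root C, degree 2 in Bb minor, so iio.
F7: root F is the dominant; dominant seventh chord there is V7.
Bbm: minor triad on Bb = scale degree 1 → i.

i7 - iio - V7 - i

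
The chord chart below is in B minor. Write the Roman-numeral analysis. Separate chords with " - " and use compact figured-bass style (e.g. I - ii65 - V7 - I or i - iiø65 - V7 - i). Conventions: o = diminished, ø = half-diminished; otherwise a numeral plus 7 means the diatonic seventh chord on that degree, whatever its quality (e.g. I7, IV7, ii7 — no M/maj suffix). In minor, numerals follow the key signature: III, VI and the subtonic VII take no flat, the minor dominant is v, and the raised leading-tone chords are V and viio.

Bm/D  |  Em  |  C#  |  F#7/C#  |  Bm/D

i6 - iv - V/V - V43 - i6

Bm/D has root B, degree 1 in B minor, so i6.
Em: minor triad on E = scale degree 4 → iv.
C# is the secondary dominant of V (major triad on C#): V/V.
F#7/C#: dominant seventh chord on F# = scale degree 5 → V43.
Bm/D: root B is the tonic; minor triad there is i6.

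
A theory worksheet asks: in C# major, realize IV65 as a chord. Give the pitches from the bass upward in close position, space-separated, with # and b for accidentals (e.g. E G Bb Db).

A# C# E# F#

The numeral's case and figure indicate a major seventh chord. In C# major its root, the subdominant, is F#.
That chord is spelled F#-A#-C#-E#.
With the 65 figure the chord is in first inversion; from the bass A# upward in close position it reads A#-C#-E#-F#.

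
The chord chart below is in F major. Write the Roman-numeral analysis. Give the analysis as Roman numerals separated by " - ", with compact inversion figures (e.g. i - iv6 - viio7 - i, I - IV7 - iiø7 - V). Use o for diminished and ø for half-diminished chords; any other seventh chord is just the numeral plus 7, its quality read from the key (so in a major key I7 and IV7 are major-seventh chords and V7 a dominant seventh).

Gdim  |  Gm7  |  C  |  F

Gdim is non-diatonic — iio, a mixture chord from F minor.
Gm7: minor seventh chord on G = scale degree 2 → ii7.
C: root C is the dominant; major triad there is V.
F: root F is the tonic; major triad there is I.

iio - ii7 - V - I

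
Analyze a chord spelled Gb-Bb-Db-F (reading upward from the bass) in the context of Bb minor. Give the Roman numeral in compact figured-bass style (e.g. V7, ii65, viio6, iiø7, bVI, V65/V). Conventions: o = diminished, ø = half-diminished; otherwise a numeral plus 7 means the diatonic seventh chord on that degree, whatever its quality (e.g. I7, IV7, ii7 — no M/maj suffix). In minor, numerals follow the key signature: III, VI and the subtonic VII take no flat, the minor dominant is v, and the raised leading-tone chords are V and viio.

The pitches Gb-Bb-Db-F form a major seventh chord rooted on Gb.
Gb is scale degree 6 in Bb minor, and a major seventh chord on that degree is written VI7.

VI7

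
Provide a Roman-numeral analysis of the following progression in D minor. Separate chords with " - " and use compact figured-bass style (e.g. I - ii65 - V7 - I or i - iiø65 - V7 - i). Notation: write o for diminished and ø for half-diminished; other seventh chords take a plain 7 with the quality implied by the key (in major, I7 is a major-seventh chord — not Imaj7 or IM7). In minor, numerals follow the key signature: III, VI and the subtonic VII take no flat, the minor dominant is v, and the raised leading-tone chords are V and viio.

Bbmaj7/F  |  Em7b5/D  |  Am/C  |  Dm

VI43 - iiø42 - v6 - i

Bbmaj7/F has root Bb, degree 6 in D minor, so VI43.
Em7b5/D: half-diminished seventh chord on E = scale degree 2 → iiø42.
Am/C: minor triad on A = scale degree 5 → v6.
Dm: root D is the tonic; minor triad there is i.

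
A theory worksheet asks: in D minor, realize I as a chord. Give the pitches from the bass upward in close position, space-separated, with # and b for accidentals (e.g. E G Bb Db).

Scale degree 1 in D minor is D; here the chord built on it is altered to a major triad. I is the major tonic (Picardy third), borrowed from the parallel major.
So the chord is D-F#-A, a major triad.

D F# A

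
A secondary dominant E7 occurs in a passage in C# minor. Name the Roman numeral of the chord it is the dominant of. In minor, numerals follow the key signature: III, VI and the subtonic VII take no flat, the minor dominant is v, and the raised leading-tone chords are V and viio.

VI

The chord is a dominant seventh chord on E.
A dominant resolves down a perfect fifth: E → A. In C# minor, A is scale degree 6, i.e. VI.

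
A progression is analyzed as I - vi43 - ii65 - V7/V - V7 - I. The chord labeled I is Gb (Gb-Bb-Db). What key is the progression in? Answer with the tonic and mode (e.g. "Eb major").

I is given as Gb-Bb-Db — a major triad with root Gb.
If Gb is scale degree 1 and the mode makes that degree carry a major triad, the tonic is Gb and the mode is major.

Gb major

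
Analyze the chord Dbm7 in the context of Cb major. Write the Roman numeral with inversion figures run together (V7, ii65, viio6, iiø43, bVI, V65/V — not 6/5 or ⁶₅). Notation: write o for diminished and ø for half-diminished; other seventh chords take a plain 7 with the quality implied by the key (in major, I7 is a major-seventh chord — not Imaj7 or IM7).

ii7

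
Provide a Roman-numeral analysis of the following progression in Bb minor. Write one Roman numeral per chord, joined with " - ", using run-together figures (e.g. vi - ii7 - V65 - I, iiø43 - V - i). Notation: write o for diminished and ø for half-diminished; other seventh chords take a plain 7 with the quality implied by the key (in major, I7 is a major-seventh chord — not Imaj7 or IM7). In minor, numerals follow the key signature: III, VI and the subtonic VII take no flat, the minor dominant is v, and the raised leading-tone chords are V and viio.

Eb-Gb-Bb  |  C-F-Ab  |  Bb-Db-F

iv - v64 - i

Eb-Gb-Bb: minor triad on Eb = scale degree 4 → iv.
C-F-Ab has root F, degree 5 in Bb minor, so v64.
Bb-Db-F has root Bb, degree 1 in Bb minor, so i.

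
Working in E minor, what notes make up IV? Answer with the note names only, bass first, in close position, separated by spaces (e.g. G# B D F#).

Scale degree 4 in E minor is A; here the chord built on it is altered to a major triad. IV is the major subdominant, borrowed from the parallel major.
So the chord is A-C#-E, a major triad.

A C# E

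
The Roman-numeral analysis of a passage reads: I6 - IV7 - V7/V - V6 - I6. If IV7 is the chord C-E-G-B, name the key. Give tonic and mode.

The anchor chord is a major seventh chord on C, labeled IV7.
If C is scale degree 4 and the mode makes that degree carry a major seventh chord, the tonic is G and the mode is major.

G major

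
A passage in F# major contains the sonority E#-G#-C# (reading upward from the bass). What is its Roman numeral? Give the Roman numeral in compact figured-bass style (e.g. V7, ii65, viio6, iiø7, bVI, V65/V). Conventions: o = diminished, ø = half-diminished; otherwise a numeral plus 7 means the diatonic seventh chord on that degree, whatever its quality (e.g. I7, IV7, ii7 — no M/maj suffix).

The pitches C#-E#-G# form a major triad rooted on C#.
In F# major, C# is the dominant; the diatonic major triad there is V.
With E# in the bass the chord is in first inversion, so the figured bass is 6.

V6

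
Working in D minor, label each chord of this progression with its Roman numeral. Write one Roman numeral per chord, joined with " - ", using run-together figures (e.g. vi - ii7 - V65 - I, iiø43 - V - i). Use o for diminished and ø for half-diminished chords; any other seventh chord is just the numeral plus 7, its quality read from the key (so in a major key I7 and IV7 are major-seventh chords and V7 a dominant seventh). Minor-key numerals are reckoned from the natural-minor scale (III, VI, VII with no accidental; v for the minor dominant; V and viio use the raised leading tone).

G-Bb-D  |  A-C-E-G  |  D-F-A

G-Bb-D: minor triad on G = scale degree 4 → iv.
A-C-E-G: minor seventh chord on A = scale degree 5 → v7.
D-F-A has root D, degree 1 in D minor, so i.

iv - v7 - i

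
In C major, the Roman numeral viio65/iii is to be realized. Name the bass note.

The applied chord viio65/iii is rooted on D#: D#-F#-A-C.
The figure 65 means first inversion — the third is in the bass.

F#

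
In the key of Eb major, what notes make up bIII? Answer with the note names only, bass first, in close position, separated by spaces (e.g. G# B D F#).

bIII is a major triad on the lowered third degree, borrowed from the parallel minor. In Eb major that root is Gb.
So the chord is Gb-Bb-Db, a major triad.

Gb Bb Db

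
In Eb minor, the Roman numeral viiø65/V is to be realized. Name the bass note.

C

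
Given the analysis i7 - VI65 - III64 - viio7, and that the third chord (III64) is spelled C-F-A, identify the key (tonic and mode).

D minor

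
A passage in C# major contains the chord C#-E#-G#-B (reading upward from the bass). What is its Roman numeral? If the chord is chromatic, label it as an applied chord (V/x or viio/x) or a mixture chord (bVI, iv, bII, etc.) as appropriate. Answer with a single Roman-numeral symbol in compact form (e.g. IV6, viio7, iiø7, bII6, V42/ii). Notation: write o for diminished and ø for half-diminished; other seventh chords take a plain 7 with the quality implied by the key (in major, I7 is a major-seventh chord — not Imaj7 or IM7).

V7/IV

The pitches C#-E#-G#-B form a dominant seventh chord rooted on C#.
C# is not a diatonic chord root with this quality in C# major, but it lies a perfect fifth above F# (IV), so the chord functions as an applied dominant of IV.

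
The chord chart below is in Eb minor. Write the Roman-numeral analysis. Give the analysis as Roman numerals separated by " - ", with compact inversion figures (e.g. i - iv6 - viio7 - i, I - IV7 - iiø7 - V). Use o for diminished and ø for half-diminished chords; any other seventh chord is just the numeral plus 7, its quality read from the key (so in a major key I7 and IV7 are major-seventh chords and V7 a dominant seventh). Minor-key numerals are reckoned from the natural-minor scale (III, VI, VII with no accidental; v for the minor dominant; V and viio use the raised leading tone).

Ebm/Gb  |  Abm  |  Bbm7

i6 - iv - v7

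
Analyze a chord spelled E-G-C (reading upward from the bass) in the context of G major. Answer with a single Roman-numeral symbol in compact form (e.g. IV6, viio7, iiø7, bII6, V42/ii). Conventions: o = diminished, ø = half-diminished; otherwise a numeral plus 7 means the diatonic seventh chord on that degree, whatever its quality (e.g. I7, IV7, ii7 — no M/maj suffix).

IV6

Stacked in thirds the chord is C-E-G: a major triad on C.
C is scale degree 4 in G major, and a major triad on that degree is written IV.
With E in the bass the chord is in first inversion, so the figured bass is 6.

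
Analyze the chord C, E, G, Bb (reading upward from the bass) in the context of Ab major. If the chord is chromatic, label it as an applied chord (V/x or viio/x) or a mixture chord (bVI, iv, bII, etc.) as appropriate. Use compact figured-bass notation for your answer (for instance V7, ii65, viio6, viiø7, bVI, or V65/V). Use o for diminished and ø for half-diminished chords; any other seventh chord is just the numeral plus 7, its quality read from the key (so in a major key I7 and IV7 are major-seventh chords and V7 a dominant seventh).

V7/vi

The pitches C-E-G-Bb form a dominant seventh chord rooted on C.
C is not a diatonic chord root with this quality in Ab major, but it lies a perfect fifth above F (vi), so the chord functions as an applied dominant of vi.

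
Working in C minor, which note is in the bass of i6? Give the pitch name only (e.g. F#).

Eb

i in C minor has root C; the chord is C-Eb-G.
The figure 6 means first inversion — the third is in the bass.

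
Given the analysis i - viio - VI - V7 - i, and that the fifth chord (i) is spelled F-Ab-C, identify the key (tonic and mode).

F minor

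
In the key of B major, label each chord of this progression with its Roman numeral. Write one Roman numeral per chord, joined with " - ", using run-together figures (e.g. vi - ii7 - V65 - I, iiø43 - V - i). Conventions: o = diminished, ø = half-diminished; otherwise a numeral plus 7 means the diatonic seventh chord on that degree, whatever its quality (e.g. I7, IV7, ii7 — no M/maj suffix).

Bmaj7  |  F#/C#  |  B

Bmaj7: root B is the tonic; major seventh chord there is I7.
F#/C# has root F#, degree 5 in B major, so V64.
B has root B, degree 1 in B major, so I.

I7 - V64 - I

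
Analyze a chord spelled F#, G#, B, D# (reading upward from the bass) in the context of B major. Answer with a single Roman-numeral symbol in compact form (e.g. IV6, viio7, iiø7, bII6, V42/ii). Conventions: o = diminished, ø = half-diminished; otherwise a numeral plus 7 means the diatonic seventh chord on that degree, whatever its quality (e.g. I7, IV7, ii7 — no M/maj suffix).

vi42

Stacked in thirds the chord is G#-B-D#-F#: a minor seventh chord on G#.
In B major, G# is the submediant; the diatonic minor seventh chord there is vi7.
With F# in the bass the chord is in third inversion, so the figured bass is 42.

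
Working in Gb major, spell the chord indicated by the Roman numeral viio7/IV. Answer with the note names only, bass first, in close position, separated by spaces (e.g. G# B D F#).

Bb Db Fb Abb

viio7/IV is a secondary leading-tone chord. The target IV is Cb in Gb major; the applied chord is rooted a semitone below, on Bb.
Building a fully diminished seventh chord on Bb gives Bb-Db-Fb-Abb.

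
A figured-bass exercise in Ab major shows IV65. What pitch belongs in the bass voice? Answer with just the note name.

F

IV in Ab major has root Db; the chord is Db-F-Ab-C.
The figure 65 means first inversion — the third is in the bass.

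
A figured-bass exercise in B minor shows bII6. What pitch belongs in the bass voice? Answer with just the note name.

bII in B minor has root C; the chord is C-E-G.
The figure 6 means first inversion — the third is in the bass.

E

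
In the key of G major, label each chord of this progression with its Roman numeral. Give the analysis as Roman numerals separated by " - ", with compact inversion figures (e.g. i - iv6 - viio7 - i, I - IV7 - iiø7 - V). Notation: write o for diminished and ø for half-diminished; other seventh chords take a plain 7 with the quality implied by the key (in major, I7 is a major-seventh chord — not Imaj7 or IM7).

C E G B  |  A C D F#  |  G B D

C-E-G-B has root C, degree 4 in G major, so IV7.
A-C-D-F#: dominant seventh chord on D = scale degree 5 → V43.
G-B-D: major triad on G = scale degree 1 → I.

IV7 - V43 - I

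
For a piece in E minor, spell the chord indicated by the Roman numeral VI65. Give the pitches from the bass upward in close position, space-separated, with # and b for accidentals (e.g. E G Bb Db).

E G B C

The numeral's case and figure indicate a major seventh chord. In E minor its root, the sixth degree, is C.
Stacking thirds from C gives C-E-G-B.
The figured bass 65 indicates first inversion, placing the third (E) in the bass: E-G-B-C.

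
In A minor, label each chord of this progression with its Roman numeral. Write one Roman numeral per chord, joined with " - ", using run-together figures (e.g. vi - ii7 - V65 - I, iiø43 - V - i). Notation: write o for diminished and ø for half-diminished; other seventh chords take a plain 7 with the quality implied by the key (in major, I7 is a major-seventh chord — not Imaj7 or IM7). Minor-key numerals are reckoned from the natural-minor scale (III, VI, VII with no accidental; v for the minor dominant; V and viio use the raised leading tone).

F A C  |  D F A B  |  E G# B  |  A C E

VI - iiø65 - V - i

F-A-C: major triad on F = scale degree 6 → VI.
D-F-A-B: half-diminished seventh chord on B = scale degree 2 → iiø65.
E-G#-B: major triad on E = scale degree 5 → V.
A-C-E has root A, degree 1 in A minor, so i.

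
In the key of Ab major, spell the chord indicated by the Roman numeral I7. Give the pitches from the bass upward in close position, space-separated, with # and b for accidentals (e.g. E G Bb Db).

The numeral's case and figure indicate a major seventh chord. In Ab major its root, scale degree 1, is Ab.
Stacking thirds from Ab gives Ab-C-Eb-G.

Ab C Eb G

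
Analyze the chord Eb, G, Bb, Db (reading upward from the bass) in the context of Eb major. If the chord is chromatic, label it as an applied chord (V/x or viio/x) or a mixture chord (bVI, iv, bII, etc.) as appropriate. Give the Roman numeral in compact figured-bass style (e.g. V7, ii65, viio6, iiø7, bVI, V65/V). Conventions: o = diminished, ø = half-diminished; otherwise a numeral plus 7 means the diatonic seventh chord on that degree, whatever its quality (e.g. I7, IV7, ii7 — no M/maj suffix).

Stacked in thirds the chord is Eb-G-Bb-Db: a dominant seventh chord on Eb.
Eb is not a diatonic chord root with this quality in Eb major, but it lies a perfect fifth above Ab (IV), so the chord functions as an applied dominant of IV.

V7/IV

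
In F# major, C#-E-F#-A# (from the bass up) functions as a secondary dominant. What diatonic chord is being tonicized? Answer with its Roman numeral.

IV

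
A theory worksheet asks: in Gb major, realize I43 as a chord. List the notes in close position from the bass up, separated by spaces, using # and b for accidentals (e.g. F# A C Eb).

Db F Gb Bb

The numeral's case and figure indicate a major seventh chord. In Gb major its root, the first degree, is Gb.
Stacking thirds from Gb gives Gb-Bb-Db-F.
With the 43 figure the chord is in second inversion; from the bass Db upward in close position it reads Db-F-Gb-Bb.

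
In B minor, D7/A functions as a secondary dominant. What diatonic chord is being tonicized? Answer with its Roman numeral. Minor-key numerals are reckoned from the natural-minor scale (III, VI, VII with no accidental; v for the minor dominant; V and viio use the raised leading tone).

VI

The chord is a dominant seventh chord on D.
A dominant resolves down a perfect fifth: D → G. In B minor, G is scale degree 6, i.e. VI.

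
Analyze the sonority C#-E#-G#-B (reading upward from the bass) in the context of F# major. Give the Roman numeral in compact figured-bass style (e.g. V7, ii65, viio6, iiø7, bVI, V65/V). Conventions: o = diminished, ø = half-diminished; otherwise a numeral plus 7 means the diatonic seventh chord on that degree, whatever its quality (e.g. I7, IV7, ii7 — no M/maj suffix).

V7

Stacked in thirds the chord is C#-E#-G#-B: a dominant seventh chord on C#.
In F# major, C# is the dominant; the diatonic dominant seventh chord there is V7.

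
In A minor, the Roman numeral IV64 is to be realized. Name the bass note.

A

IV in A minor has root D; the chord is D-F#-A.
The figure 64 means second inversion — the fifth is in the bass.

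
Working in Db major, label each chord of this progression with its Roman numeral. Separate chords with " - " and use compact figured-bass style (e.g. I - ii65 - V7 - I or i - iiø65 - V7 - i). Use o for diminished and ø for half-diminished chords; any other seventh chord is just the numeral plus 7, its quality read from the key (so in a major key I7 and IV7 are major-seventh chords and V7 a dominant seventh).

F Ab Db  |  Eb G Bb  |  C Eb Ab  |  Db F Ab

F-Ab-Db: root Db is the tonic; major triad there is I6.
Eb-G-Bb: chromatic; Eb is V of V, so V/V.
C-Eb-Ab has root Ab, degree 5 in Db major, so V6.
Db-F-Ab: root Db is the tonic; major triad there is I.

I6 - V/V - V6 - I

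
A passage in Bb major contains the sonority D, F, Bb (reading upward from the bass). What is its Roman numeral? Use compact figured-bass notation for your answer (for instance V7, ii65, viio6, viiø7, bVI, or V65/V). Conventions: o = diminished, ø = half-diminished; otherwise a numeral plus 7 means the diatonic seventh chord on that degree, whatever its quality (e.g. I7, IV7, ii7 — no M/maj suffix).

I6

The pitches Bb-D-F form a major triad rooted on Bb.
In Bb major, Bb is the tonic; the diatonic major triad there is I.
With D in the bass the chord is in first inversion, so the figured bass is 6.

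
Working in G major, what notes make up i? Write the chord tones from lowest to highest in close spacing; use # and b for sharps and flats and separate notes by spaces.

i is the minor tonic, borrowed from the parallel minor. In G major that root is G.
So the chord is G-Bb-D, a minor triad.

G Bb D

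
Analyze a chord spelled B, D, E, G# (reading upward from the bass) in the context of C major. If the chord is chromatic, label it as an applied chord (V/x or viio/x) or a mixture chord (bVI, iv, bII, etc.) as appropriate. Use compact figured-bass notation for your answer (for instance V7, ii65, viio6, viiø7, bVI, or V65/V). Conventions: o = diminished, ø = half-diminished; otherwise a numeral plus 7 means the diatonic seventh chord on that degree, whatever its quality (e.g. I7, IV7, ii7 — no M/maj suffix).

V43/vi

The pitches E-G#-B-D form a dominant seventh chord rooted on E.
E is not a diatonic chord root with this quality in C major, but it lies a perfect fifth above A (vi), so the chord functions as an applied dominant of vi.
With B in the bass the chord is in second inversion, so the figured bass is 43.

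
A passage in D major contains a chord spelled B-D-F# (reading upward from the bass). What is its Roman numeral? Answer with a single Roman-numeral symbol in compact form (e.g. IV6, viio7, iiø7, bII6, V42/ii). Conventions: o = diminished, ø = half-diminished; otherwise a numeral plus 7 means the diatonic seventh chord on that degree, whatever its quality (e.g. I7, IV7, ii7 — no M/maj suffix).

vi

Stacked in thirds the chord is B-D-F#: a minor triad on B.
In D major, B is the submediant; the diatonic minor triad there is vi.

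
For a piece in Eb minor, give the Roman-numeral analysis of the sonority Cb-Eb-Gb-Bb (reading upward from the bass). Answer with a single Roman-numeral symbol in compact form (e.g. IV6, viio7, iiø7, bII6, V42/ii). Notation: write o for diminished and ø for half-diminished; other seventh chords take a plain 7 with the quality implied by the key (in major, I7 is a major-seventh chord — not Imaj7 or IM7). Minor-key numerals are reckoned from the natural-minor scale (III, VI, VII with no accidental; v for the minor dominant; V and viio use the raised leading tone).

VI7

Stacked in thirds the chord is Cb-Eb-Gb-Bb: a major seventh chord on Cb.
In Eb minor, Cb is the submediant; the diatonic major seventh chord there is VI7.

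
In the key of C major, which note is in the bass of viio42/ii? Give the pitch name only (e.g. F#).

Bb

The applied chord viio42/ii is rooted on C#: C#-E-G-Bb.
The figure 42 means third inversion — the seventh is in the bass.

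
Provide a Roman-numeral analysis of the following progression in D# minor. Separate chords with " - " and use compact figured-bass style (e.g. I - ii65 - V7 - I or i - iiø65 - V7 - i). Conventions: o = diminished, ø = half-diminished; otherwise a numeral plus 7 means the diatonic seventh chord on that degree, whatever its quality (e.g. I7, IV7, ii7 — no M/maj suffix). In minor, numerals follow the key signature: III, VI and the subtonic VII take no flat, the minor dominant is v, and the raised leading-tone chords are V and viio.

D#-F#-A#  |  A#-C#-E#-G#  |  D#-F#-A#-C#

D#-F#-A#: root D# is the tonic; minor triad there is i.
A#-C#-E#-G# has root A#, degree 5 in D# minor, so v7.
D#-F#-A#-C# has root D#, degree 1 in D# minor, so i7.

i - v7 - i7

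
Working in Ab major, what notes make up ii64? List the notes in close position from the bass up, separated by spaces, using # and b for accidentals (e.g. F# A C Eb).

F Bb Db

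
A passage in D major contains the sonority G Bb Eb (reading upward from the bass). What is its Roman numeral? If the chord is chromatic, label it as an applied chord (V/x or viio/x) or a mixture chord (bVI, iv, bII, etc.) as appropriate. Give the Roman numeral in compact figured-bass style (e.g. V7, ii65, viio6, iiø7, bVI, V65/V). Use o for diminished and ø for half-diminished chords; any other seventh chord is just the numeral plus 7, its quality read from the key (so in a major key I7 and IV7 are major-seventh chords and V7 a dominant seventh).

bII6

Stacked in thirds the chord is Eb-G-Bb: a major triad on Eb.
Eb is the lowered second degree of D major (diatonic 2 would be E). This is the Neapolitan sixth — a major triad on the lowered second degree, here in its customary first inversion.
With G in the bass the chord is in first inversion, so the figured bass is 6.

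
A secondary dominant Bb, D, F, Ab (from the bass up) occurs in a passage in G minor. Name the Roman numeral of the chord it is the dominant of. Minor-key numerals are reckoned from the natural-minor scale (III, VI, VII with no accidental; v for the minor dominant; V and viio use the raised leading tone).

VI

The chord is a dominant seventh chord on Bb.
A dominant resolves down a perfect fifth: Bb → Eb. In G minor, Eb is scale degree 6, i.e. VI.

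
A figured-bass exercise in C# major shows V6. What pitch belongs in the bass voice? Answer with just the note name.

B#

V in C# major has root G#; the chord is G#-B#-D#.
The figure 6 means first inversion — the third is in the bass.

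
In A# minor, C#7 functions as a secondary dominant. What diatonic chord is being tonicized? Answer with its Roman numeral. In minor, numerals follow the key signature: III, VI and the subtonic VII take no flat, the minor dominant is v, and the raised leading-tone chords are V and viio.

VI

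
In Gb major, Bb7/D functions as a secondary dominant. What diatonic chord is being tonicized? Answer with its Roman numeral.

The chord is a dominant seventh chord on Bb.
A dominant resolves down a perfect fifth: Bb → Eb. In Gb major, Eb is scale degree 6, i.e. vi.

vi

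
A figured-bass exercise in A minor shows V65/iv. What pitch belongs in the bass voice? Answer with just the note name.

C#

The applied chord V65/iv is rooted on A: A-C#-E-G.
The figure 65 means first inversion — the third is in the bass.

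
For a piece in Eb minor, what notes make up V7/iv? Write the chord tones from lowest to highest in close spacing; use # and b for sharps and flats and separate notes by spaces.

Eb G Bb Db

V7/iv is a secondary dominant — the dominant seventh of iv. iv in Eb minor is Ab, so the applied chord's root is Eb, a perfect fifth above.
Building a dominant seventh chord on Eb gives Eb-G-Bb-Db.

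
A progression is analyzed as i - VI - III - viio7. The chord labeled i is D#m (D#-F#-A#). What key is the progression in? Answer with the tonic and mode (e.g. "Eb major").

D# minor

The chord D#m is a minor triad rooted on D#; its label is i.
If D# is scale degree 1 and the mode makes that degree carry a minor triad, the tonic is D# and the mode is minor.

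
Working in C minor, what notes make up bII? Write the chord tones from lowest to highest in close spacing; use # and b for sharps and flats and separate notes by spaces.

Db F Ab

Scale degree 2 in C minor is D; lowering it a half step gives Db. bII is the Neapolitan chord — a major triad on the lowered second degree.
So the chord is Db-F-Ab.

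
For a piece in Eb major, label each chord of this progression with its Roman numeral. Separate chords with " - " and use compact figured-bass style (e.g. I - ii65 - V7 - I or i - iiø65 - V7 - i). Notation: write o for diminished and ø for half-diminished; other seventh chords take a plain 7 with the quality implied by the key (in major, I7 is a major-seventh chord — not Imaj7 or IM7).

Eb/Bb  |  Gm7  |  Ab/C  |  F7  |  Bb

I64 - iii7 - IV6 - V7/V - V

Eb/Bb has root Eb, degree 1 in Eb major, so I64.
Gm7: root G is the mediant; minor seventh chord there is iii7.
Ab/C: root Ab is the subdominant; major triad there is IV6.
F7: a dominant seventh chord on F, the applied dominant of V → V7/V.
Bb: major triad on Bb = scale degree 5 → V.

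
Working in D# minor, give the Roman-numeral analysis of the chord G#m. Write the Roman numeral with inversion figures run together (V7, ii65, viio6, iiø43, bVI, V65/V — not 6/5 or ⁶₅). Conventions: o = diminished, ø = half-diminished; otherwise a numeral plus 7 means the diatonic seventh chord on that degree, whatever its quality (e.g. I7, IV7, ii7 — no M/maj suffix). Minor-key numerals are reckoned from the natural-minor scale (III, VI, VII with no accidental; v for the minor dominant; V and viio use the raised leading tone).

iv

Stacked in thirds the chord is G#-B-D#: a minor triad on G#.
G# is scale degree 4 in D# minor, and a minor triad on that degree is written iv.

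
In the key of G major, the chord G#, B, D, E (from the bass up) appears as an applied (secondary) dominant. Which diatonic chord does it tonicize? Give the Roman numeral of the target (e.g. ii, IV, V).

The chord is a dominant seventh chord on E.
A dominant resolves down a perfect fifth: E → A. In G major, A is scale degree 2, i.e. ii.

ii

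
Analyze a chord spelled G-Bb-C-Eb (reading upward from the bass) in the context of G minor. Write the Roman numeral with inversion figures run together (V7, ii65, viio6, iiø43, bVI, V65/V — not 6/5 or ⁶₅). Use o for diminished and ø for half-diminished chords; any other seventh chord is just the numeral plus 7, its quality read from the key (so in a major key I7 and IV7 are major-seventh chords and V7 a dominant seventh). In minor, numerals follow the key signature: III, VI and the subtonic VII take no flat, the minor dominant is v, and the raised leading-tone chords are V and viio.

iv43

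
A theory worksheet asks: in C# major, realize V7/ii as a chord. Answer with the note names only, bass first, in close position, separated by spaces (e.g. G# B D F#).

V7/ii is a secondary dominant — the dominant seventh of ii. ii in C# major is D#, so the applied chord's root is A#, a perfect fifth above.
Building a dominant seventh chord on A# gives A#-C##-E#-G#.

A# C## E# G#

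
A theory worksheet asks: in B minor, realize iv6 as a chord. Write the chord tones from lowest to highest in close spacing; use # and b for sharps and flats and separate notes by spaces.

In B minor, the subdominant is E, and the diatonic chord built there is a minor triad.
Stacking thirds from E gives E-G-B.
With the 6 figure the chord is in first inversion; from the bass G upward in close position it reads G-B-E.

G B E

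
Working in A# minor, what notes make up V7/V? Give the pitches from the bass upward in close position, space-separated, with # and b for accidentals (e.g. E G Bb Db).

V7/V is a secondary dominant — the dominant seventh of V. V in A# minor is E#, so the applied chord's root is B#, a perfect fifth above.
Building a dominant seventh chord on B# gives B#-D##-F##-A#.

B# D## F## A#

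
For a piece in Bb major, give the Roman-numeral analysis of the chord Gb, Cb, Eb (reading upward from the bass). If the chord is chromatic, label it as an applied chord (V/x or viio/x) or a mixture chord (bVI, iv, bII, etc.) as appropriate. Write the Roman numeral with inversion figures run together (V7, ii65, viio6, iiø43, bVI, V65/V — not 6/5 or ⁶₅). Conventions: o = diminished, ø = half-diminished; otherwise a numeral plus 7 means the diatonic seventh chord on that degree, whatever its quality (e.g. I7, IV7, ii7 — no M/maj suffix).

Stacked in thirds the chord is Cb-Eb-Gb: a major triad on Cb.
Cb is the lowered second degree of Bb major (diatonic 2 would be C). This is the Neapolitan chord — a major triad on the lowered second degree.
With Gb in the bass the chord is in second inversion, so the figured bass is 64.

bII64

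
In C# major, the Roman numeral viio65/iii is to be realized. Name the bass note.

The applied chord viio65/iii is rooted on D##: D##-F##-A#-C#.
The figure 65 means first inversion — the third is in the bass.

F##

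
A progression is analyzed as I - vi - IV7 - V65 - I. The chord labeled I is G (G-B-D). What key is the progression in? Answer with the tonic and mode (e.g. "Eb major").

G major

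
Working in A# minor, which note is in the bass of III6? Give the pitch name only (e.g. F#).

E#

III in A# minor has root C#; the chord is C#-E#-G#.
The figure 6 means first inversion — the third is in the bass.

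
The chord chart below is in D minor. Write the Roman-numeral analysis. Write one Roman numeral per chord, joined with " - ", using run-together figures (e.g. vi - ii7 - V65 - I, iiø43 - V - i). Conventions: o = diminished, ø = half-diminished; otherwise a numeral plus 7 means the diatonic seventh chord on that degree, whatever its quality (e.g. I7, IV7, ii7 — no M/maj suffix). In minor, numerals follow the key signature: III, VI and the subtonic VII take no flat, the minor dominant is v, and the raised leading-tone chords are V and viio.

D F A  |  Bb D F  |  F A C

i - VI - III

D-F-A: minor triad on D = scale degree 1 → i.
Bb-D-F: major triad on Bb = scale degree 6 → VI.
F-A-C has root F, degree 3 in D minor, so III.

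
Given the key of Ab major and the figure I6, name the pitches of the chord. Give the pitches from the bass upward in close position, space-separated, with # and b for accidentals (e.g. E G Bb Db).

C Eb Ab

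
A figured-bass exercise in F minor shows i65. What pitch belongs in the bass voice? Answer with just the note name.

i in F minor has root F; the chord is F-Ab-C-Eb.
The figure 65 means first inversion — the third is in the bass.

Ab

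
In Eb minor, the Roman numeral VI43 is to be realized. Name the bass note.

VI in Eb minor has root Cb; the chord is Cb-Eb-Gb-Bb.
The figure 43 means second inversion — the fifth is in the bass.

Gb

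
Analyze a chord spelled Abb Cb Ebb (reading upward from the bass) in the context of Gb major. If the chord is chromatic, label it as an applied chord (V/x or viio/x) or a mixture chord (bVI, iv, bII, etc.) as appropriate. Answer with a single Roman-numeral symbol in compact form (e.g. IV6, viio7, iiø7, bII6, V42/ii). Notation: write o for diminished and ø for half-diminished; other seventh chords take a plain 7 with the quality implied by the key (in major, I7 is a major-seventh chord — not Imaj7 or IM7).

Stacked in thirds the chord is Abb-Cb-Ebb: a major triad on Abb.
Abb is the lowered second degree of Gb major (diatonic 2 would be Ab). This is the Neapolitan chord — a major triad on the lowered second degree.

bII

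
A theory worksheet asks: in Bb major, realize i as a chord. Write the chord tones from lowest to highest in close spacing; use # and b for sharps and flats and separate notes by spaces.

i is the minor tonic, borrowed from the parallel minor. In Bb major that root is Bb.
So the chord is Bb-Db-F.

Bb Db F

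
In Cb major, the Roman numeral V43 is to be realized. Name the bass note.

Db

V in Cb major has root Gb; the chord is Gb-Bb-Db-Fb.
The figure 43 means second inversion — the fifth is in the bass.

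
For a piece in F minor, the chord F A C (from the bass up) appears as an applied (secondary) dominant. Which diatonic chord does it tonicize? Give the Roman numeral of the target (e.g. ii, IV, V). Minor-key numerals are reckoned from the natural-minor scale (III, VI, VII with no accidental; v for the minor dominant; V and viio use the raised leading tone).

The chord is a major triad on F.
A dominant resolves down a perfect fifth: F → Bb. In F minor, Bb is scale degree 4, i.e. iv.

iv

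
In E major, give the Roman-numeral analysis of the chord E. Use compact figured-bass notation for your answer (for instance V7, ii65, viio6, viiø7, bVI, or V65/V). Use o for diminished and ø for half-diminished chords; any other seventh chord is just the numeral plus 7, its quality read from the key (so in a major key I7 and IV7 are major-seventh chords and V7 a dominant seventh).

The pitches E-G#-B form a major triad rooted on E.
E is scale degree 1 in E major, and a major triad on that degree is written I.

I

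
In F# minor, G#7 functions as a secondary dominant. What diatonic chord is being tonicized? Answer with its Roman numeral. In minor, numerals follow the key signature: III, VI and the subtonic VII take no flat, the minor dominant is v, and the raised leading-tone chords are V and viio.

The chord is a dominant seventh chord on G#.
A dominant resolves down a perfect fifth: G# → C#. In F# minor, C# is scale degree 5, i.e. V.

V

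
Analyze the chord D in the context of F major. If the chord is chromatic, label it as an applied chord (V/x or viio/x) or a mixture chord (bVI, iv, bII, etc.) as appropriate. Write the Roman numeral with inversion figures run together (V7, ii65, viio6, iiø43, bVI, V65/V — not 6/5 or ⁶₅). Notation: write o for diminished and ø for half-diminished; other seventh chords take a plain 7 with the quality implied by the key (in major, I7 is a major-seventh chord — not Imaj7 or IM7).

V/ii

Stacked in thirds the chord is D-F#-A: a major triad on D.
D is not a diatonic chord root with this quality in F major, but it lies a perfect fifth above G (ii), so the chord functions as an applied dominant of ii.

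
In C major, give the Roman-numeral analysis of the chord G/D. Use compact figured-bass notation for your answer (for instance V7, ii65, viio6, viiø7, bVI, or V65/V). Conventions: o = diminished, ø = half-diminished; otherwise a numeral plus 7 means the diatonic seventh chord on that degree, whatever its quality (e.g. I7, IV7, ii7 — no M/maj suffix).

The pitches G-B-D form a major triad rooted on G.
G is scale degree 5 in C major, and a major triad on that degree is written V.
With D in the bass the chord is in second inversion, so the figured bass is 64.

V64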